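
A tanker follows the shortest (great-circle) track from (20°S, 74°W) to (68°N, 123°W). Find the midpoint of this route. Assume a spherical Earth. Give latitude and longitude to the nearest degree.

≈ (26°N, 87°W)

Convert each endpoint to a unit vector on the sphere (x = cos φ cos λ, y = cos φ sin λ, z = sin φ).
The central angle between the endpoints is δ = arccos(p₁·p₂) ≈ 1.657 rad (94.9°).
Interpolate at f = 1/2 with slerp weights a = sin((1−f)δ)/sin δ ≈ 0.740, b = sin(fδ)/sin δ ≈ 0.740.
p = a·p₁ + b·p₂ ≈ (0.041, -0.901, 0.433); φ = arcsin(p_z) ≈ 25.65°, λ = atan2(p_y, p_x) ≈ -87.41°.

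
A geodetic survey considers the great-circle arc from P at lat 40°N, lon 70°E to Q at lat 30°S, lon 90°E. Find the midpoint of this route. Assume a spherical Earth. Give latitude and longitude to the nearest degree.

Convert each endpoint to a unit vector on the sphere (x = cos φ cos λ, y = cos φ sin λ, z = sin φ).
The central angle between the endpoints is δ = arccos(p₁·p₂) ≈ 1.264 rad (72.4°).
Interpolate at f = 1/2 with slerp weights a = sin((1−f)δ)/sin δ ≈ 0.620, b = sin(fδ)/sin δ ≈ 0.620.
p = a·p₁ + b·p₂ ≈ (0.162, 0.983, 0.088); φ = arcsin(p_z) ≈ 5.08°, λ = atan2(p_y, p_x) ≈ 80.62°.

≈ lat 5°N, lon 81°E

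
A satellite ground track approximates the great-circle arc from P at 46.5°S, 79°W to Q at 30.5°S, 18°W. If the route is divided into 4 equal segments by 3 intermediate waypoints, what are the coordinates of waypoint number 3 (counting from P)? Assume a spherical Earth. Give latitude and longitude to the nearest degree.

≈ 37°S, 30°W

From cos δ = sin φ₁ sin φ₂ + cos φ₁ cos φ₂ cos Δλ, the central angle is δ ≈ 0.856 rad (49.0°).
Interpolate at f = 3/4 with slerp weights a = sin((1−f)δ)/sin δ ≈ 0.281, b = sin(fδ)/sin δ ≈ 0.793.
p = a·p₁ + b·p₂ ≈ (0.687, -0.401, -0.606); φ = arcsin(p_z) ≈ -37.33°, λ = atan2(p_y, p_x) ≈ -30.29°.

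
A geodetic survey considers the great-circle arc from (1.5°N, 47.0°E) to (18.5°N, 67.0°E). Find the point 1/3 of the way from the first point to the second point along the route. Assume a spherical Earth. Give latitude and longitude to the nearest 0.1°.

≈ (7.3°N, 53.5°E)

Write both endpoints as unit vectors p₁, p₂ with components (cos φ cos λ, cos φ sin λ, sin φ).
The central angle between the endpoints is δ = arccos(p₁·p₂) ≈ 0.453 rad (26.0°).
Interpolate at f = 1/3 with slerp weights a = sin((1−f)δ)/sin δ ≈ 0.680, b = sin(fδ)/sin δ ≈ 0.344.
p = a·p₁ + b·p₂ ≈ (0.591, 0.797, 0.127); φ = arcsin(p_z) ≈ 7.29°, λ = atan2(p_y, p_x) ≈ 53.45°.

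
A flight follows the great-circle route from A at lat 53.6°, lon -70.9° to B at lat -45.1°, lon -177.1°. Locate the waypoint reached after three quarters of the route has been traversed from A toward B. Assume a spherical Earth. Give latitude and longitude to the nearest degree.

≈ lat -21°, lon -150°

The haversine formula gives a central angle δ ≈ 2.328 rad (133.4°) between the endpoints.
Interpolate at f = 3/4 with slerp weights a = sin((1−f)δ)/sin δ ≈ 0.757, b = sin(fδ)/sin δ ≈ 1.355.
p = a·p₁ + b·p₂ ≈ (-0.808, -0.473, -0.351); φ = arcsin(p_z) ≈ -20.54°, λ = atan2(p_y, p_x) ≈ -149.69°.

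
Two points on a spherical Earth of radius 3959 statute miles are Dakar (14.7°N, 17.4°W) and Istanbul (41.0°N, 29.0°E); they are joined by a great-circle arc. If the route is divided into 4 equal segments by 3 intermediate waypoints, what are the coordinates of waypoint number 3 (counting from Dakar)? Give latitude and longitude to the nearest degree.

≈ (36°N, 15°E)

Write both endpoints as unit vectors p₁, p₂ with components (cos φ cos λ, cos φ sin λ, sin φ).
The central angle between the endpoints is δ = arccos(p₁·p₂) ≈ 0.837 rad (47.9°).
Interpolate at f = 3/4 with slerp weights a = sin((1−f)δ)/sin δ ≈ 0.280, b = sin(fδ)/sin δ ≈ 0.791.
p = a·p₁ + b·p₂ ≈ (0.780, 0.208, 0.590); φ = arcsin(p_z) ≈ 36.14°, λ = atan2(p_y, p_x) ≈ 14.96°.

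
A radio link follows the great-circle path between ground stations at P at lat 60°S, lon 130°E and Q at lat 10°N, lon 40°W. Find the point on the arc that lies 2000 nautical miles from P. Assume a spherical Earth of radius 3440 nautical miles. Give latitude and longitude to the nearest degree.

Convert each endpoint to a unit vector on the sphere (x = cos φ cos λ, y = cos φ sin λ, z = sin φ).
The central angle between the endpoints is δ = arccos(p₁·p₂) ≈ 2.259 rad (129.4°). The total great-circle distance is δ·R ≈ 2.259 × 3440 ≈ 7772 nmi, so the target fraction is f = 2000/7772 ≈ 0.257.
Interpolate at f ≈ 0.257 with slerp weights a = sin((1−f)δ)/sin δ ≈ 1.287, b = sin(fδ)/sin δ ≈ 0.711.
p = a·p₁ + b·p₂ ≈ (0.123, 0.043, -0.992); φ = arcsin(p_z) ≈ -82.53°, λ = atan2(p_y, p_x) ≈ 19.30°.

≈ lat 83°S, lon 19°E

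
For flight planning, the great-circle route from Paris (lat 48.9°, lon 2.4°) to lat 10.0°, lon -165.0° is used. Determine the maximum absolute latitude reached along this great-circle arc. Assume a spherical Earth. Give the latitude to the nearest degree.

≈ 81°

The great circle lies in the plane with unit normal n̂ = (p₁ × p₂)/|p₁ × p₂|.
Here n̂_z ≈ -0.163; the vertex latitude is φ_max = arccos|n̂_z| ≈ 80.6°.
Check via Clairaut: cos φ_max = |cos φ₁| · sin C = cos(48.9°)·sin(14.4°) ≈ 0.163, again giving ≈ 80.6°.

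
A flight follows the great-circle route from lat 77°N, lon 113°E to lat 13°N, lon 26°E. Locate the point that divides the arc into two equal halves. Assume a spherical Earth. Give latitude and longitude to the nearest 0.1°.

≈ lat 49.9°N, lon 38.8°E

Write both endpoints as unit vectors p₁, p₂ with components (cos φ cos λ, cos φ sin λ, sin φ).
The central angle between the endpoints is δ = arccos(p₁·p₂) ≈ 1.338 rad (76.7°).
Interpolate at f = 1/2 with slerp weights a = sin((1−f)δ)/sin δ ≈ 0.637, b = sin(fδ)/sin δ ≈ 0.637.
p = a·p₁ + b·p₂ ≈ (0.502, 0.404, 0.764); φ = arcsin(p_z) ≈ 49.86°, λ = atan2(p_y, p_x) ≈ 38.83°.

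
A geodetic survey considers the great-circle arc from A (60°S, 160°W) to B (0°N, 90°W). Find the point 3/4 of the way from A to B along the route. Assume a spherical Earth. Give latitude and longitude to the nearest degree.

≈ (18°S, 100°W)

The haversine formula gives a central angle δ ≈ 1.399 rad (80.2°) between the endpoints.
Interpolate at f = 3/4 with slerp weights a = sin((1−f)δ)/sin δ ≈ 0.348, b = sin(fδ)/sin δ ≈ 0.880.
p = a·p₁ + b·p₂ ≈ (-0.163, -0.939, -0.301); φ = arcsin(p_z) ≈ -17.53°, λ = atan2(p_y, p_x) ≈ -99.87°.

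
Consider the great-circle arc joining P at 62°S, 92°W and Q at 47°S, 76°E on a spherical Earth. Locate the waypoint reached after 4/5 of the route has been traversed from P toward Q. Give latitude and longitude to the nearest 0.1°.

From cos δ = sin φ₁ sin φ₂ + cos φ₁ cos φ₂ cos Δλ, the central angle is δ ≈ 1.232 rad (70.6°).
Interpolate at f = 4/5 with slerp weights a = sin((1−f)δ)/sin δ ≈ 0.259, b = sin(fδ)/sin δ ≈ 0.884.
p = a·p₁ + b·p₂ ≈ (0.142, 0.464, -0.875); φ = arcsin(p_z) ≈ -61.01°, λ = atan2(p_y, p_x) ≈ 73.01°.

≈ 61.0°S, 73.0°E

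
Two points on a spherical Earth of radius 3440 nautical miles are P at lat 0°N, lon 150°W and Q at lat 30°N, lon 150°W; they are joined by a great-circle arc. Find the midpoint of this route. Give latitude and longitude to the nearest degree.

≈ lat 15°N, lon 150°W

The haversine formula gives a central angle δ ≈ 0.524 rad (30.0°) between the endpoints.
Interpolate at f = 1/2 with slerp weights a = sin((1−f)δ)/sin δ ≈ 0.518, b = sin(fδ)/sin δ ≈ 0.518.
p = a·p₁ + b·p₂ ≈ (-0.837, -0.483, 0.259); φ = arcsin(p_z) ≈ 15.00°, λ = atan2(p_y, p_x) ≈ -150.00°.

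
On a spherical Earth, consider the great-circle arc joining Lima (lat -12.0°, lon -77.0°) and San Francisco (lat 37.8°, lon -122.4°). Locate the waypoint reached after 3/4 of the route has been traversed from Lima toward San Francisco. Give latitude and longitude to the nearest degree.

Write both endpoints as unit vectors p₁, p₂ with components (cos φ cos λ, cos φ sin λ, sin φ).
The central angle between the endpoints is δ = arccos(p₁·p₂) ≈ 1.143 rad (65.5°).
Interpolate at f = 3/4 with slerp weights a = sin((1−f)δ)/sin δ ≈ 0.310, b = sin(fδ)/sin δ ≈ 0.831.
p = a·p₁ + b·p₂ ≈ (-0.284, -0.850, 0.445); φ = arcsin(p_z) ≈ 26.41°, λ = atan2(p_y, p_x) ≈ -108.46°.

≈ lat 26°, lon -108°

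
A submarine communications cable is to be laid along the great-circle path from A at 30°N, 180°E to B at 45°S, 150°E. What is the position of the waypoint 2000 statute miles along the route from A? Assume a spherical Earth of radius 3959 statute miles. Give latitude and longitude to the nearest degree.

From cos δ = sin φ₁ sin φ₂ + cos φ₁ cos φ₂ cos Δλ, the central angle is δ ≈ 1.393 rad (79.8°). The total great-circle distance is δ·R ≈ 1.393 × 3959 ≈ 5515 mi, so the target fraction is f = 2000/5515 ≈ 0.363.
Interpolate at f ≈ 0.363 with slerp weights a = sin((1−f)δ)/sin δ ≈ 0.788, b = sin(fδ)/sin δ ≈ 0.492.
p = a·p₁ + b·p₂ ≈ (-0.984, 0.174, 0.046); φ = arcsin(p_z) ≈ 2.66°, λ = atan2(p_y, p_x) ≈ 169.98°.

≈ 3°N, 170°E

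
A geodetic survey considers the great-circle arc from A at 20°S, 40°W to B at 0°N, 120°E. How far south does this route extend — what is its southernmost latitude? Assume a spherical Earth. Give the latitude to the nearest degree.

The great circle lies in the plane with unit normal n̂ = (p₁ × p₂)/|p₁ × p₂|.
Here n̂_z ≈ +0.685; the vertex latitude is φ_max = arccos|n̂_z| ≈ 46.8°.
Check via Clairaut: cos φ_max = |cos φ₁| · sin C = cos(20.0°)·sin(133.2°) ≈ 0.685, again giving ≈ 46.8°.

≈ 47°S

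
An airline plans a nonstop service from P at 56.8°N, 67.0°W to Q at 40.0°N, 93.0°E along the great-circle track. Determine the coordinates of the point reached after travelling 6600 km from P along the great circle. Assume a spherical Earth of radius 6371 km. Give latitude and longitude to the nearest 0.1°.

≈ 61.7°N, 84.2°E

Convert each endpoint to a unit vector on the sphere (x = cos φ cos λ, y = cos φ sin λ, z = sin φ).
The central angle between the endpoints is δ = arccos(p₁·p₂) ≈ 1.427 rad (81.7°). The total great-circle distance is δ·R ≈ 1.427 × 6371 ≈ 9089 km, so the target fraction is f = 6600/9089 ≈ 0.726.
Interpolate at f ≈ 0.726 with slerp weights a = sin((1−f)δ)/sin δ ≈ 0.385, b = sin(fδ)/sin δ ≈ 0.869.
p = a·p₁ + b·p₂ ≈ (0.047, 0.471, 0.881); φ = arcsin(p_z) ≈ 61.74°, λ = atan2(p_y, p_x) ≈ 84.25°.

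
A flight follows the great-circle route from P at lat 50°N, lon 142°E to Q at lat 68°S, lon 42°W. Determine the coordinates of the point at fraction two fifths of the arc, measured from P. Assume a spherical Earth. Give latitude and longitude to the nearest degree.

≈ lat 15°S, lon 147°E

Write both endpoints as unit vectors p₁, p₂ with components (cos φ cos λ, cos φ sin λ, sin φ).
The central angle between the endpoints is δ = arccos(p₁·p₂) ≈ 2.826 rad (161.9°).
Interpolate at f = 2/5 with slerp weights a = sin((1−f)δ)/sin δ ≈ 3.192, b = sin(fδ)/sin δ ≈ 2.910.
p = a·p₁ + b·p₂ ≈ (-0.807, 0.534, -0.253); φ = arcsin(p_z) ≈ -14.63°, λ = atan2(p_y, p_x) ≈ 146.51°.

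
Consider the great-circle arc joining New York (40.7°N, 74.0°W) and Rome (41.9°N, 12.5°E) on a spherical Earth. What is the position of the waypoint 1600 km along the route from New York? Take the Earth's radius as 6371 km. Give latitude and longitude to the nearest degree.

≈ 47°N, 56°W

Write both endpoints as unit vectors p₁, p₂ with components (cos φ cos λ, cos φ sin λ, sin φ).
The central angle between the endpoints is δ = arccos(p₁·p₂) ≈ 1.082 rad (62.0°). The total great-circle distance is δ·R ≈ 1.082 × 6371 ≈ 6891 km, so the target fraction is f = 1600/6891 ≈ 0.232.
Interpolate at f ≈ 0.232 with slerp weights a = sin((1−f)δ)/sin δ ≈ 0.836, b = sin(fδ)/sin δ ≈ 0.282.
p = a·p₁ + b·p₂ ≈ (0.379, -0.564, 0.733); φ = arcsin(p_z) ≈ 47.17°, λ = atan2(p_y, p_x) ≈ -56.08°.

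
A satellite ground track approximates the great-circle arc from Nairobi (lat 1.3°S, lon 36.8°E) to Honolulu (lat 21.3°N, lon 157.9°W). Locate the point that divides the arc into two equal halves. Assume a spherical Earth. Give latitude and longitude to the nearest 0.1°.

Convert each endpoint to a unit vector on the sphere (x = cos φ cos λ, y = cos φ sin λ, z = sin φ).
The central angle between the endpoints is δ = arccos(p₁·p₂) ≈ 2.712 rad (155.4°).
Interpolate at f = 1/2 with slerp weights a = sin((1−f)δ)/sin δ ≈ 2.347, b = sin(fδ)/sin δ ≈ 2.347.
p = a·p₁ + b·p₂ ≈ (-0.147, 0.583, 0.799); φ = arcsin(p_z) ≈ 53.05°, λ = atan2(p_y, p_x) ≈ 104.17°.

≈ lat 53.1°N, lon 104.2°E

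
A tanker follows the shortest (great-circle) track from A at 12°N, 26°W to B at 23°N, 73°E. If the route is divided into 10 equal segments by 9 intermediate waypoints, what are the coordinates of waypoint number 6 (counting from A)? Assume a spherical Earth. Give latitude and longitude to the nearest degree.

≈ 27°N, 32°E

Convert each endpoint to a unit vector on the sphere (x = cos φ cos λ, y = cos φ sin λ, z = sin φ).
The central angle between the endpoints is δ = arccos(p₁·p₂) ≈ 1.630 rad (93.4°).
Interpolate at f = 6/10 with slerp weights a = sin((1−f)δ)/sin δ ≈ 0.608, b = sin(fδ)/sin δ ≈ 0.831.
p = a·p₁ + b·p₂ ≈ (0.758, 0.471, 0.451); φ = arcsin(p_z) ≈ 26.82°, λ = atan2(p_y, p_x) ≈ 31.84°.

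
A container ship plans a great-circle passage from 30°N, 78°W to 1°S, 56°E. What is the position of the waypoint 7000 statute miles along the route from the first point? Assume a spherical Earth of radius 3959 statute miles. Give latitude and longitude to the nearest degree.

≈ 15°N, 35°E

Write both endpoints as unit vectors p₁, p₂ with components (cos φ cos λ, cos φ sin λ, sin φ).
The central angle between the endpoints is δ = arccos(p₁·p₂) ≈ 2.227 rad (127.6°). The total great-circle distance is δ·R ≈ 2.227 × 3959 ≈ 8817 mi, so the target fraction is f = 7000/8817 ≈ 0.794.
Interpolate at f ≈ 0.794 with slerp weights a = sin((1−f)δ)/sin δ ≈ 0.559, b = sin(fδ)/sin δ ≈ 1.238.
p = a·p₁ + b·p₂ ≈ (0.793, 0.552, 0.258); φ = arcsin(p_z) ≈ 14.95°, λ = atan2(p_y, p_x) ≈ 34.86°.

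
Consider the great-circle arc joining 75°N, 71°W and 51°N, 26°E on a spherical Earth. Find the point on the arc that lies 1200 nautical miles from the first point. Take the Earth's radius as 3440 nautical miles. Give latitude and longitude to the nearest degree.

Convert each endpoint to a unit vector on the sphere (x = cos φ cos λ, y = cos φ sin λ, z = sin φ).
The central angle between the endpoints is δ = arccos(p₁·p₂) ≈ 0.751 rad (43.0°). The total great-circle distance is δ·R ≈ 0.751 × 3440 ≈ 2584 nmi, so the target fraction is f = 1200/2584 ≈ 0.464.
Interpolate at f ≈ 0.464 with slerp weights a = sin((1−f)δ)/sin δ ≈ 0.574, b = sin(fδ)/sin δ ≈ 0.501.
p = a·p₁ + b·p₂ ≈ (0.332, -0.002, 0.943); φ = arcsin(p_z) ≈ 70.63°, λ = atan2(p_y, p_x) ≈ -0.39°.

≈ 71°N, 0°E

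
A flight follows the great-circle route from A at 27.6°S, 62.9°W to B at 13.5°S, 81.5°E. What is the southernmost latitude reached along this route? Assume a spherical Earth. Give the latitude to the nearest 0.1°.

The great circle lies in the plane with unit normal n̂ = (p₁ × p₂)/|p₁ × p₂|.
Here n̂_z ≈ +0.623; the vertex latitude is φ_max = arccos|n̂_z| ≈ 51.5°.
Check via Clairaut: cos φ_max = |cos φ₁| · sin C = cos(27.6°)·sin(135.4°) ≈ 0.623, again giving ≈ 51.5°.

≈ 51.5°S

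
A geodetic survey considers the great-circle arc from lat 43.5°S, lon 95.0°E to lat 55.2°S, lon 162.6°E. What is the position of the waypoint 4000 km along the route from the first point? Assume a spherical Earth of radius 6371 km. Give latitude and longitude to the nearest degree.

Write both endpoints as unit vectors p₁, p₂ with components (cos φ cos λ, cos φ sin λ, sin φ).
The central angle between the endpoints is δ = arccos(p₁·p₂) ≈ 0.763 rad (43.7°). The total great-circle distance is δ·R ≈ 0.763 × 6371 ≈ 4859 km, so the target fraction is f = 4000/4859 ≈ 0.823.
Interpolate at f ≈ 0.823 with slerp weights a = sin((1−f)δ)/sin δ ≈ 0.195, b = sin(fδ)/sin δ ≈ 0.850.
p = a·p₁ + b·p₂ ≈ (-0.475, 0.286, -0.832); φ = arcsin(p_z) ≈ -56.32°, λ = atan2(p_y, p_x) ≈ 148.99°.

≈ lat 56°S, lon 149°E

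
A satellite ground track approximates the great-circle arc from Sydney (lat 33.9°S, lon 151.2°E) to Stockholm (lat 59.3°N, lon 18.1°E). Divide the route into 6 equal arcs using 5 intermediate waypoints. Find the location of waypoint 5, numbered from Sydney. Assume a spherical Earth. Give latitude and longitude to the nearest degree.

Convert each endpoint to a unit vector on the sphere (x = cos φ cos λ, y = cos φ sin λ, z = sin φ).
The central angle between the endpoints is δ = arccos(p₁·p₂) ≈ 2.448 rad (140.3°).
Interpolate at f = 5/6 with slerp weights a = sin((1−f)δ)/sin δ ≈ 0.621, b = sin(fδ)/sin δ ≈ 1.395.
p = a·p₁ + b·p₂ ≈ (0.226, 0.470, 0.854); φ = arcsin(p_z) ≈ 58.60°, λ = atan2(p_y, p_x) ≈ 64.34°.

≈ lat 59°N, lon 64°E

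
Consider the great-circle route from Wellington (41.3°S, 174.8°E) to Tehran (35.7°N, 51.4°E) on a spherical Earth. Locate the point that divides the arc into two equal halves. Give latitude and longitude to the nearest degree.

≈ (6°S, 109°E)

Convert each endpoint to a unit vector on the sphere (x = cos φ cos λ, y = cos φ sin λ, z = sin φ).
The central angle between the endpoints is δ = arccos(p₁·p₂) ≈ 2.376 rad (136.1°).
Interpolate at f = 1/2 with slerp weights a = sin((1−f)δ)/sin δ ≈ 1.339, b = sin(fδ)/sin δ ≈ 1.339.
p = a·p₁ + b·p₂ ≈ (-0.323, 0.941, -0.102); φ = arcsin(p_z) ≈ -5.87°, λ = atan2(p_y, p_x) ≈ 108.97°.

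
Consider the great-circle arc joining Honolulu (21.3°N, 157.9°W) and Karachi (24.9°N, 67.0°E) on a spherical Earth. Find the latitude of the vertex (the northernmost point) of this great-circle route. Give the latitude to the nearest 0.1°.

The great circle lies in the plane with unit normal n̂ = (p₁ × p₂)/|p₁ × p₂|.
Here n̂_z ≈ -0.666; the vertex latitude is φ_max = arccos|n̂_z| ≈ 48.2°.
Check via Clairaut: cos φ_max = |cos φ₁| · sin C = cos(21.3°)·sin(45.7°) ≈ 0.666, again giving ≈ 48.2°.

≈ 48.2°N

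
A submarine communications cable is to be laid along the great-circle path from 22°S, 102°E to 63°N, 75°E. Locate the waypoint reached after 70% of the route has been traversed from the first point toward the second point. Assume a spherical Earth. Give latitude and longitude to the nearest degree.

≈ 38°N, 89°E

The haversine formula gives a central angle δ ≈ 1.530 rad (87.6°) between the endpoints.
Interpolate at f = 0.70 with slerp weights a = sin((1−f)δ)/sin δ ≈ 0.443, b = sin(fδ)/sin δ ≈ 0.878.
p = a·p₁ + b·p₂ ≈ (0.018, 0.787, 0.616); φ = arcsin(p_z) ≈ 38.06°, λ = atan2(p_y, p_x) ≈ 88.71°.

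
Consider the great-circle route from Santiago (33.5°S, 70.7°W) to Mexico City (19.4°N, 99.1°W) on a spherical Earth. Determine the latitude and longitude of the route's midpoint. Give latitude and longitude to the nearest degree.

≈ 7°S, 86°W

Write both endpoints as unit vectors p₁, p₂ with components (cos φ cos λ, cos φ sin λ, sin φ).
The central angle between the endpoints is δ = arccos(p₁·p₂) ≈ 1.037 rad (59.4°).
Interpolate at f = 1/2 with slerp weights a = sin((1−f)δ)/sin δ ≈ 0.576, b = sin(fδ)/sin δ ≈ 0.576.
p = a·p₁ + b·p₂ ≈ (0.073, -0.989, -0.127); φ = arcsin(p_z) ≈ -7.27°, λ = atan2(p_y, p_x) ≈ -85.79°.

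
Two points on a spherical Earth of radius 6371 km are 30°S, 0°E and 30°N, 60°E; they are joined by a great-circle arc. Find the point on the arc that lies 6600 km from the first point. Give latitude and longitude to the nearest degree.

≈ 13°N, 42°E

The haversine formula gives a central angle δ ≈ 1.445 rad (82.8°) between the endpoints. The total great-circle distance is δ·R ≈ 1.445 × 6371 ≈ 9209 km, so the target fraction is f = 6600/9209 ≈ 0.717.
Interpolate at f ≈ 0.717 with slerp weights a = sin((1−f)δ)/sin δ ≈ 0.401, b = sin(fδ)/sin δ ≈ 0.867.
p = a·p₁ + b·p₂ ≈ (0.723, 0.650, 0.233); φ = arcsin(p_z) ≈ 13.47°, λ = atan2(p_y, p_x) ≈ 41.97°.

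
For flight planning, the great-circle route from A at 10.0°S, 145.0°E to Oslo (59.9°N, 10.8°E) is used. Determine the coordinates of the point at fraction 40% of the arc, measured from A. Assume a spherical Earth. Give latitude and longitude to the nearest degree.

≈ 33°N, 123°E

Convert each endpoint to a unit vector on the sphere (x = cos φ cos λ, y = cos φ sin λ, z = sin φ).
The central angle between the endpoints is δ = arccos(p₁·p₂) ≈ 2.088 rad (119.6°).
Interpolate at f = 0.40 with slerp weights a = sin((1−f)δ)/sin δ ≈ 1.093, b = sin(fδ)/sin δ ≈ 0.853.
p = a·p₁ + b·p₂ ≈ (-0.461, 0.698, 0.548); φ = arcsin(p_z) ≈ 33.25°, λ = atan2(p_y, p_x) ≈ 123.48°.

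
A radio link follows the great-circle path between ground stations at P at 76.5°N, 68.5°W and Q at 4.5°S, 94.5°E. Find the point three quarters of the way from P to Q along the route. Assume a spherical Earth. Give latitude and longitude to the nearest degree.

≈ 22°N, 92°E

Write both endpoints as unit vectors p₁, p₂ with components (cos φ cos λ, cos φ sin λ, sin φ).
The central angle between the endpoints is δ = arccos(p₁·p₂) ≈ 1.874 rad (107.4°).
Interpolate at f = 3/4 with slerp weights a = sin((1−f)δ)/sin δ ≈ 0.473, b = sin(fδ)/sin δ ≈ 1.034.
p = a·p₁ + b·p₂ ≈ (-0.040, 0.924, 0.379); φ = arcsin(p_z) ≈ 22.28°, λ = atan2(p_y, p_x) ≈ 92.50°.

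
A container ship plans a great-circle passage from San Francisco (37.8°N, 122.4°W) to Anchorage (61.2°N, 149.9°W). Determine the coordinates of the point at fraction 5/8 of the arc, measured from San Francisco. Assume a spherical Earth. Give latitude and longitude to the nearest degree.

≈ 53°N, 136°W

From cos δ = sin φ₁ sin φ₂ + cos φ₁ cos φ₂ cos Δλ, the central angle is δ ≈ 0.506 rad (29.0°).
Interpolate at f = 5/8 with slerp weights a = sin((1−f)δ)/sin δ ≈ 0.389, b = sin(fδ)/sin δ ≈ 0.642.
p = a·p₁ + b·p₂ ≈ (-0.432, -0.415, 0.801); φ = arcsin(p_z) ≈ 53.21°, λ = atan2(p_y, p_x) ≈ -136.19°.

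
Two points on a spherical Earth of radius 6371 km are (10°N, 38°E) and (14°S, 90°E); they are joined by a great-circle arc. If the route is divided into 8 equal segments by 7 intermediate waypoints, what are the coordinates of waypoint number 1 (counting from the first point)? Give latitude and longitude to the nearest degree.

≈ (7°N, 45°E)

Convert each endpoint to a unit vector on the sphere (x = cos φ cos λ, y = cos φ sin λ, z = sin φ).
The central angle between the endpoints is δ = arccos(p₁·p₂) ≈ 0.993 rad (56.9°).
Interpolate at f = 1/8 with slerp weights a = sin((1−f)δ)/sin δ ≈ 0.912, b = sin(fδ)/sin δ ≈ 0.148.
p = a·p₁ + b·p₂ ≈ (0.707, 0.696, 0.123); φ = arcsin(p_z) ≈ 7.04°, λ = atan2(p_y, p_x) ≈ 44.54°.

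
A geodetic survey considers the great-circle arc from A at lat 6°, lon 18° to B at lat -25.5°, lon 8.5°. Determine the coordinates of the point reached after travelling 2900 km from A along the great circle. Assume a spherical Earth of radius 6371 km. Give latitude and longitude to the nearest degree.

≈ lat -19°, lon 11°

The haversine formula gives a central angle δ ≈ 0.573 rad (32.8°) between the endpoints. The total great-circle distance is δ·R ≈ 0.573 × 6371 ≈ 3650 km, so the target fraction is f = 2900/3650 ≈ 0.795.
Interpolate at f ≈ 0.795 with slerp weights a = sin((1−f)δ)/sin δ ≈ 0.217, b = sin(fδ)/sin δ ≈ 0.811.
p = a·p₁ + b·p₂ ≈ (0.929, 0.175, -0.327); φ = arcsin(p_z) ≈ -19.06°, λ = atan2(p_y, p_x) ≈ 10.66°.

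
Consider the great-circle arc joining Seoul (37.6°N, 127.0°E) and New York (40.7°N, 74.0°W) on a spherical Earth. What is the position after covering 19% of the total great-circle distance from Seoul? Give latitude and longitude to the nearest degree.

≈ 55°N, 136°E

From cos δ = sin φ₁ sin φ₂ + cos φ₁ cos φ₂ cos Δλ, the central angle is δ ≈ 1.734 rad (99.4°).
Interpolate at f = 0.19 with slerp weights a = sin((1−f)δ)/sin δ ≈ 1.000, b = sin(fδ)/sin δ ≈ 0.328.
p = a·p₁ + b·p₂ ≈ (-0.408, 0.393, 0.824); φ = arcsin(p_z) ≈ 55.47°, λ = atan2(p_y, p_x) ≈ 136.04°.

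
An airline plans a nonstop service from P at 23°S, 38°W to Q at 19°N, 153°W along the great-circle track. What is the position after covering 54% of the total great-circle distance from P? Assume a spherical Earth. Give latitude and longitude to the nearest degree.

Convert each endpoint to a unit vector on the sphere (x = cos φ cos λ, y = cos φ sin λ, z = sin φ).
The central angle between the endpoints is δ = arccos(p₁·p₂) ≈ 2.089 rad (119.7°).
Interpolate at f = 0.54 with slerp weights a = sin((1−f)δ)/sin δ ≈ 0.943, b = sin(fδ)/sin δ ≈ 1.040.
p = a·p₁ + b·p₂ ≈ (-0.192, -0.981, -0.030); φ = arcsin(p_z) ≈ -1.72°, λ = atan2(p_y, p_x) ≈ -101.06°.

≈ 2°S, 101°W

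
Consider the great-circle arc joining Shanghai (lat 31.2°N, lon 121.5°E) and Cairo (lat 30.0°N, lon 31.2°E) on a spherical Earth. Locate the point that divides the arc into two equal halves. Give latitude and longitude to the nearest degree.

≈ lat 40°N, lon 76°E

Convert each endpoint to a unit vector on the sphere (x = cos φ cos λ, y = cos φ sin λ, z = sin φ).
The central angle between the endpoints is δ = arccos(p₁·p₂) ≈ 1.313 rad (75.2°).
Interpolate at f = 1/2 with slerp weights a = sin((1−f)δ)/sin δ ≈ 0.631, b = sin(fδ)/sin δ ≈ 0.631.
p = a·p₁ + b·p₂ ≈ (0.185, 0.743, 0.643); φ = arcsin(p_z) ≈ 39.98°, λ = atan2(p_y, p_x) ≈ 75.99°.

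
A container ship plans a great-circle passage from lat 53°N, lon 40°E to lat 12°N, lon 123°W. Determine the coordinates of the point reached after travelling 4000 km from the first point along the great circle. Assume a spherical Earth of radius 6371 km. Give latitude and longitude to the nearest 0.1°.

≈ lat 79.2°N, lon 37.3°W

The haversine formula gives a central angle δ ≈ 1.979 rad (113.4°) between the endpoints. The total great-circle distance is δ·R ≈ 1.979 × 6371 ≈ 12608 km, so the target fraction is f = 4000/12608 ≈ 0.317.
Interpolate at f ≈ 0.317 with slerp weights a = sin((1−f)δ)/sin δ ≈ 1.063, b = sin(fδ)/sin δ ≈ 0.640.
p = a·p₁ + b·p₂ ≈ (0.149, -0.114, 0.982); φ = arcsin(p_z) ≈ 79.19°, λ = atan2(p_y, p_x) ≈ -37.29°.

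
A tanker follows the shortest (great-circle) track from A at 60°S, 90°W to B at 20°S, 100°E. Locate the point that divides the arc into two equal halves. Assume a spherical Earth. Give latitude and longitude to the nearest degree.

≈ 69°S, 111°E

Write both endpoints as unit vectors p₁, p₂ with components (cos φ cos λ, cos φ sin λ, sin φ).
The central angle between the endpoints is δ = arccos(p₁·p₂) ≈ 1.738 rad (99.6°).
Interpolate at f = 1/2 with slerp weights a = sin((1−f)δ)/sin δ ≈ 0.775, b = sin(fδ)/sin δ ≈ 0.775.
p = a·p₁ + b·p₂ ≈ (-0.126, 0.329, -0.936); φ = arcsin(p_z) ≈ -69.34°, λ = atan2(p_y, p_x) ≈ 110.99°.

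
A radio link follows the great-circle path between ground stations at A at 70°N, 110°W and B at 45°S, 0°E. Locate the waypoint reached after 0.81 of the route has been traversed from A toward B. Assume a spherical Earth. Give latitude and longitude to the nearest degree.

Convert each endpoint to a unit vector on the sphere (x = cos φ cos λ, y = cos φ sin λ, z = sin φ).
The central angle between the endpoints is δ = arccos(p₁·p₂) ≈ 2.415 rad (138.3°).
Interpolate at f = 0.81 with slerp weights a = sin((1−f)δ)/sin δ ≈ 0.666, b = sin(fδ)/sin δ ≈ 1.394.
p = a·p₁ + b·p₂ ≈ (0.908, -0.214, -0.360); φ = arcsin(p_z) ≈ -21.09°, λ = atan2(p_y, p_x) ≈ -13.27°.

≈ 21°S, 13°W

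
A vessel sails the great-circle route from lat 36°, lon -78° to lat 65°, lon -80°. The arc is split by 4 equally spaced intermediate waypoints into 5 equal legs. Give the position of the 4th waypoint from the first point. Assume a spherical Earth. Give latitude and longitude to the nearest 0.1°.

≈ lat 59.2°, lon -79.3°

From cos δ = sin φ₁ sin φ₂ + cos φ₁ cos φ₂ cos Δλ, the central angle is δ ≈ 0.507 rad (29.0°).
Interpolate at f = 4/5 with slerp weights a = sin((1−f)δ)/sin δ ≈ 0.208, b = sin(fδ)/sin δ ≈ 0.813.
p = a·p₁ + b·p₂ ≈ (0.095, -0.503, 0.859); φ = arcsin(p_z) ≈ 59.20°, λ = atan2(p_y, p_x) ≈ -79.34°.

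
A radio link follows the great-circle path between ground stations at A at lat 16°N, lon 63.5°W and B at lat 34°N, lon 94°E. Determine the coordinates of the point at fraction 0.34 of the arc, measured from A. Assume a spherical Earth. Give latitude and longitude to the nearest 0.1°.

≈ lat 53.4°N, lon 37.2°W

Write both endpoints as unit vectors p₁, p₂ with components (cos φ cos λ, cos φ sin λ, sin φ).
The central angle between the endpoints is δ = arccos(p₁·p₂) ≈ 2.192 rad (125.6°).
Interpolate at f = 0.34 with slerp weights a = sin((1−f)δ)/sin δ ≈ 1.220, b = sin(fδ)/sin δ ≈ 0.834.
p = a·p₁ + b·p₂ ≈ (0.475, -0.360, 0.803); φ = arcsin(p_z) ≈ 53.40°, λ = atan2(p_y, p_x) ≈ -37.15°.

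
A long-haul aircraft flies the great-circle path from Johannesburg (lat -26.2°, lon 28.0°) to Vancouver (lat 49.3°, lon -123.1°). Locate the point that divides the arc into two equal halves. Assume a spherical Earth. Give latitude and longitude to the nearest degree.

≈ lat 35°, lon -16°

Write both endpoints as unit vectors p₁, p₂ with components (cos φ cos λ, cos φ sin λ, sin φ).
The central angle between the endpoints is δ = arccos(p₁·p₂) ≈ 2.581 rad (147.9°).
Interpolate at f = 1/2 with slerp weights a = sin((1−f)δ)/sin δ ≈ 1.807, b = sin(fδ)/sin δ ≈ 1.807.
p = a·p₁ + b·p₂ ≈ (0.788, -0.226, 0.572); φ = arcsin(p_z) ≈ 34.91°, λ = atan2(p_y, p_x) ≈ -16.00°.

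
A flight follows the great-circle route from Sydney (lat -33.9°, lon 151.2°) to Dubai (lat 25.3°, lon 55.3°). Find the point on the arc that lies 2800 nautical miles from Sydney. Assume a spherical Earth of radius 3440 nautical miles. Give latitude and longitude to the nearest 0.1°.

≈ lat -11.0°, lon 106.6°

Write both endpoints as unit vectors p₁, p₂ with components (cos φ cos λ, cos φ sin λ, sin φ).
The central angle between the endpoints is δ = arccos(p₁·p₂) ≈ 1.892 rad (108.4°). The total great-circle distance is δ·R ≈ 1.892 × 3440 ≈ 6508 nmi, so the target fraction is f = 2800/6508 ≈ 0.430.
Interpolate at f ≈ 0.430 with slerp weights a = sin((1−f)δ)/sin δ ≈ 0.928, b = sin(fδ)/sin δ ≈ 0.766.
p = a·p₁ + b·p₂ ≈ (-0.281, 0.941, -0.190); φ = arcsin(p_z) ≈ -10.97°, λ = atan2(p_y, p_x) ≈ 106.63°.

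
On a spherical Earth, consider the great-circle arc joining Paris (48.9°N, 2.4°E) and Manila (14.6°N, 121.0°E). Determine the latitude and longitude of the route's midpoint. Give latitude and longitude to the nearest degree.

Convert each endpoint to a unit vector on the sphere (x = cos φ cos λ, y = cos φ sin λ, z = sin φ).
The central angle between the endpoints is δ = arccos(p₁·p₂) ≈ 1.686 rad (96.6°).
Interpolate at f = 1/2 with slerp weights a = sin((1−f)δ)/sin δ ≈ 0.751, b = sin(fδ)/sin δ ≈ 0.751.
p = a·p₁ + b·p₂ ≈ (0.119, 0.644, 0.756); φ = arcsin(p_z) ≈ 49.09°, λ = atan2(p_y, p_x) ≈ 79.53°.

≈ 49°N, 80°E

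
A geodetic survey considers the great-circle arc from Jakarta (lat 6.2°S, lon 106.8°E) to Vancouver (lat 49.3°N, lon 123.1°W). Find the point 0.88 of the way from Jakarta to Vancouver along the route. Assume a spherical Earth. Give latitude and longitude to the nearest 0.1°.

≈ lat 54.3°N, lon 145.1°W

The haversine formula gives a central angle δ ≈ 2.094 rad (120.0°) between the endpoints.
Interpolate at f = 0.88 with slerp weights a = sin((1−f)δ)/sin δ ≈ 0.287, b = sin(fδ)/sin δ ≈ 1.112.
p = a·p₁ + b·p₂ ≈ (-0.478, -0.334, 0.812); φ = arcsin(p_z) ≈ 54.29°, λ = atan2(p_y, p_x) ≈ -145.06°.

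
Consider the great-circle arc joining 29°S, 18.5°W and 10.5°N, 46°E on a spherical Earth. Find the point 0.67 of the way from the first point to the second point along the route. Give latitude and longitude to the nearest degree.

≈ 4°S, 26°E

From cos δ = sin φ₁ sin φ₂ + cos φ₁ cos φ₂ cos Δλ, the central angle is δ ≈ 1.285 rad (73.6°).
Interpolate at f = 0.67 with slerp weights a = sin((1−f)δ)/sin δ ≈ 0.429, b = sin(fδ)/sin δ ≈ 0.791.
p = a·p₁ + b·p₂ ≈ (0.896, 0.440, -0.064); φ = arcsin(p_z) ≈ -3.66°, λ = atan2(p_y, p_x) ≈ 26.17°.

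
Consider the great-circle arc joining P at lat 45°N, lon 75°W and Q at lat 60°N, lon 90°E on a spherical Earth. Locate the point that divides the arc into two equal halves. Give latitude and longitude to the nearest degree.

≈ lat 81°N, lon 45°W

Convert each endpoint to a unit vector on the sphere (x = cos φ cos λ, y = cos φ sin λ, z = sin φ).
The central angle between the endpoints is δ = arccos(p₁·p₂) ≈ 1.297 rad (74.3°).
Interpolate at f = 1/2 with slerp weights a = sin((1−f)δ)/sin δ ≈ 0.627, b = sin(fδ)/sin δ ≈ 0.627.
p = a·p₁ + b·p₂ ≈ (0.115, -0.115, 0.987); φ = arcsin(p_z) ≈ 80.66°, λ = atan2(p_y, p_x) ≈ -45.00°.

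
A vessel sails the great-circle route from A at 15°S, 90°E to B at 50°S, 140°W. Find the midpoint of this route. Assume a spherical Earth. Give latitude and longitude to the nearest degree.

Convert each endpoint to a unit vector on the sphere (x = cos φ cos λ, y = cos φ sin λ, z = sin φ).
The central angle between the endpoints is δ = arccos(p₁·p₂) ≈ 1.773 rad (101.6°).
Interpolate at f = 1/2 with slerp weights a = sin((1−f)δ)/sin δ ≈ 0.791, b = sin(fδ)/sin δ ≈ 0.791.
p = a·p₁ + b·p₂ ≈ (-0.389, 0.437, -0.811); φ = arcsin(p_z) ≈ -54.16°, λ = atan2(p_y, p_x) ≈ 131.70°.

≈ 54°S, 132°E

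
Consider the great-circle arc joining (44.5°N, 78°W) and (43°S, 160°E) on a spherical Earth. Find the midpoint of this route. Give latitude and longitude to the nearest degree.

Write both endpoints as unit vectors p₁, p₂ with components (cos φ cos λ, cos φ sin λ, sin φ).
The central angle between the endpoints is δ = arccos(p₁·p₂) ≈ 2.426 rad (139.0°).
Interpolate at f = 1/2 with slerp weights a = sin((1−f)δ)/sin δ ≈ 1.427, b = sin(fδ)/sin δ ≈ 1.427.
p = a·p₁ + b·p₂ ≈ (-0.769, -0.639, 0.027); φ = arcsin(p_z) ≈ 1.55°, λ = atan2(p_y, p_x) ≈ -140.30°.

≈ (2°N, 140°W)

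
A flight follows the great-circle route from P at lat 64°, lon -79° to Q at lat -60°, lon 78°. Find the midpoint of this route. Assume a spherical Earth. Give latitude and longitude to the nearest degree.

Convert each endpoint to a unit vector on the sphere (x = cos φ cos λ, y = cos φ sin λ, z = sin φ).
The central angle between the endpoints is δ = arccos(p₁·p₂) ≈ 2.942 rad (168.6°).
Interpolate at f = 1/2 with slerp weights a = sin((1−f)δ)/sin δ ≈ 5.018, b = sin(fδ)/sin δ ≈ 5.018.
p = a·p₁ + b·p₂ ≈ (0.941, 0.295, 0.164); φ = arcsin(p_z) ≈ 9.46°, λ = atan2(p_y, p_x) ≈ 17.39°.

≈ lat 9°, lon 17°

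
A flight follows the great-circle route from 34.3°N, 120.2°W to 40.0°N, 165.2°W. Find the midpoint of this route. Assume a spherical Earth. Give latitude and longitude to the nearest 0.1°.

≈ 39.4°N, 141.8°W

Convert each endpoint to a unit vector on the sphere (x = cos φ cos λ, y = cos φ sin λ, z = sin φ).
The central angle between the endpoints is δ = arccos(p₁·p₂) ≈ 0.627 rad (35.9°).
Interpolate at f = 1/2 with slerp weights a = sin((1−f)δ)/sin δ ≈ 0.526, b = sin(fδ)/sin δ ≈ 0.526.
p = a·p₁ + b·p₂ ≈ (-0.608, -0.478, 0.634); φ = arcsin(p_z) ≈ 39.35°, λ = atan2(p_y, p_x) ≈ -141.80°.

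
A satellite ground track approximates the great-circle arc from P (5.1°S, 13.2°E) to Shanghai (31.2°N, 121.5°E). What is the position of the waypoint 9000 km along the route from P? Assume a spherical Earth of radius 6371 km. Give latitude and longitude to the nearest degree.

Convert each endpoint to a unit vector on the sphere (x = cos φ cos λ, y = cos φ sin λ, z = sin φ).
The central angle between the endpoints is δ = arccos(p₁·p₂) ≈ 1.890 rad (108.3°). The total great-circle distance is δ·R ≈ 1.890 × 6371 ≈ 12040 km, so the target fraction is f = 9000/12040 ≈ 0.748.
Interpolate at f ≈ 0.748 with slerp weights a = sin((1−f)δ)/sin δ ≈ 0.484, b = sin(fδ)/sin δ ≈ 1.040.
p = a·p₁ + b·p₂ ≈ (0.004, 0.868, 0.496); φ = arcsin(p_z) ≈ 29.72°, λ = atan2(p_y, p_x) ≈ 89.73°.

≈ (30°N, 90°E)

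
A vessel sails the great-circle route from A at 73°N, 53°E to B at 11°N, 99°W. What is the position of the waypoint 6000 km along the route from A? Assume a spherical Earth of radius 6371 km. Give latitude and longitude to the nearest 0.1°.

Convert each endpoint to a unit vector on the sphere (x = cos φ cos λ, y = cos φ sin λ, z = sin φ).
The central angle between the endpoints is δ = arccos(p₁·p₂) ≈ 1.642 rad (94.1°). The total great-circle distance is δ·R ≈ 1.642 × 6371 ≈ 10460 km, so the target fraction is f = 6000/10460 ≈ 0.574.
Interpolate at f ≈ 0.574 with slerp weights a = sin((1−f)δ)/sin δ ≈ 0.646, b = sin(fδ)/sin δ ≈ 0.811.
p = a·p₁ + b·p₂ ≈ (-0.011, -0.635, 0.772); φ = arcsin(p_z) ≈ 50.56°, λ = atan2(p_y, p_x) ≈ -90.98°.

≈ 50.6°N, 91.0°W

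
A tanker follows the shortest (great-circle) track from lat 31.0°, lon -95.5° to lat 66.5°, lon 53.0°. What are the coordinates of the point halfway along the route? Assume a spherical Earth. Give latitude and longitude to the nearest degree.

The haversine formula gives a central angle δ ≈ 1.389 rad (79.6°) between the endpoints.
Interpolate at f = 1/2 with slerp weights a = sin((1−f)δ)/sin δ ≈ 0.651, b = sin(fδ)/sin δ ≈ 0.651.
p = a·p₁ + b·p₂ ≈ (0.103, -0.348, 0.932); φ = arcsin(p_z) ≈ 68.73°, λ = atan2(p_y, p_x) ≈ -73.56°.

≈ lat 69°, lon -74°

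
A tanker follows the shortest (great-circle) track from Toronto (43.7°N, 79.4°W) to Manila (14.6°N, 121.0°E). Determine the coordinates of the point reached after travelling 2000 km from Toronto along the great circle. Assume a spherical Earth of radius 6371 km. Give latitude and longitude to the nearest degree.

Convert each endpoint to a unit vector on the sphere (x = cos φ cos λ, y = cos φ sin λ, z = sin φ).
The central angle between the endpoints is δ = arccos(p₁·p₂) ≈ 2.073 rad (118.8°). The total great-circle distance is δ·R ≈ 2.073 × 6371 ≈ 13209 km, so the target fraction is f = 2000/13209 ≈ 0.151.
Interpolate at f ≈ 0.151 with slerp weights a = sin((1−f)δ)/sin δ ≈ 1.121, b = sin(fδ)/sin δ ≈ 0.352.
p = a·p₁ + b·p₂ ≈ (-0.027, -0.504, 0.863); φ = arcsin(p_z) ≈ 59.67°, λ = atan2(p_y, p_x) ≈ -93.01°.

≈ (60°N, 93°W)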